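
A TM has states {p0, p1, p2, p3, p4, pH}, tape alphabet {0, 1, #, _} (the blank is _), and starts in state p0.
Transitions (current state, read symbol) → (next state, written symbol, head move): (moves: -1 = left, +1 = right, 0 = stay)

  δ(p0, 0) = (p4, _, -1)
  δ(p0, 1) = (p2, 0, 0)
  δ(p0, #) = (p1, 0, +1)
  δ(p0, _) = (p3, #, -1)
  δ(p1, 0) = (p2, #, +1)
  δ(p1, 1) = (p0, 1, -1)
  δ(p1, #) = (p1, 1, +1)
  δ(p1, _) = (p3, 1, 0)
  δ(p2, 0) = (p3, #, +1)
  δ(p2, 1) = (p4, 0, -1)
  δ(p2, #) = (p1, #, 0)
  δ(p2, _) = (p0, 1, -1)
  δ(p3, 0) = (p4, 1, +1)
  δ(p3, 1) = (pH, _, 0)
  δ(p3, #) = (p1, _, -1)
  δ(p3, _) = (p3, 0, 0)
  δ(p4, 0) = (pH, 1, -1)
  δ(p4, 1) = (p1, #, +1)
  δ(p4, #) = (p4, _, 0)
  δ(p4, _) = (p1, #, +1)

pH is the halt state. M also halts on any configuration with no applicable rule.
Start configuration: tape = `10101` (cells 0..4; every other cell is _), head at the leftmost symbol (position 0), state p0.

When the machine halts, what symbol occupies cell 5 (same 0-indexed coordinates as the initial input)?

1

p0 | [1]0101_   read 1 → write 0, move 0, go to p2
p2 | [0]0101_   read 0 → write #, move +1, go to p3
p3 | #[0]101_   read 0 → write 1, move +1, go to p4
p4 | #1[1]01_   read 1 → write #, move +1, go to p1
p1 | #1#[0]1_   read 0 → write #, move +1, go to p2
p2 | #1##[1]_   read 1 → write 0, move -1, go to p4
p4 | #1#[#]0_   read # → write _, move 0, go to p4
p4 | #1#[_]0_   read _ → write #, move +1, go to p1
p1 | #1##[0]_   read 0 → write #, move +1, go to p2
p2 | #1###[_]   read _ → write 1, move -1, go to p0
p0 | #1##[#]1   read # → write 0, move +1, go to p1
p1 | #1##0[1]   read 1 → write 1, move -1, go to p0
p0 | #1##[0]1   read 0 → write _, move -1, go to p4
p4 | #1#[#]_1   read # → write _, move 0, go to p4
p4 | #1#[_]_1   read _ → write #, move +1, go to p1
p1 | #1##[_]1   read _ → write 1, move 0, go to p3
p3 | #1##[1]1   read 1 → write _, move 0, go to pH
pH | #1##[_]1
Cell 5 holds 1 when M halts.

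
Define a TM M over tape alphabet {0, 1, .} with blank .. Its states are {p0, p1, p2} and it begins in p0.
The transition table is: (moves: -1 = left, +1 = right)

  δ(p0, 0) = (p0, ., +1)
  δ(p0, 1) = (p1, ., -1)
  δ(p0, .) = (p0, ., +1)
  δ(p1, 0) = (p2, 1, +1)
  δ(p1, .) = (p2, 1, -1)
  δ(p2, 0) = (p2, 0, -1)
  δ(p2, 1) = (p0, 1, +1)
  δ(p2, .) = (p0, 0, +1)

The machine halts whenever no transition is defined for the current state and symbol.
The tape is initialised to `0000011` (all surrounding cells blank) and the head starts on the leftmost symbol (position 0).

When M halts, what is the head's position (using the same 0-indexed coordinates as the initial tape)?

3

p0 | [0]000011   read 0 → write ., move +1, go to p0
p0 | .[0]00011   read 0 → write ., move +1, go to p0
p0 | ..[0]0011   read 0 → write ., move +1, go to p0
p0 | ...[0]011   read 0 → write ., move +1, go to p0
p0 | ....[0]11   read 0 → write ., move +1, go to p0
p0 | .....[1]1   read 1 → write ., move -1, go to p1
p1 | ....[.].1   read . → write 1, move -1, go to p2
p2 | ...[.]1.1   read . → write 0, move +1, go to p0
p0 | ...0[1].1   read 1 → write ., move -1, go to p1
p1 | ...[0]..1   read 0 → write 1, move +1, go to p2
p2 | ...1[.].1   read . → write 0, move +1, go to p0
p0 | ...10[.]1   read . → write ., move +1, go to p0
p0 | ...10.[1]   read 1 → write ., move -1, go to p1
p1 | ...10[.].   read . → write 1, move -1, go to p2
p2 | ...1[0]1.   read 0 → write 0, move -1, go to p2
p2 | ...[1]01.   read 1 → write 1, move +1, go to p0
p0 | ...1[0]1.   read 0 → write ., move +1, go to p0
p0 | ...1.[1].   read 1 → write ., move -1, go to p1
p1 | ...1[.]..   read . → write 1, move -1, go to p2
p2 | ...[1]1..   read 1 → write 1, move +1, go to p0
p0 | ...1[1]..   read 1 → write ., move -1, go to p1
p1 | ...[1]...
At halt the head is at cell 3.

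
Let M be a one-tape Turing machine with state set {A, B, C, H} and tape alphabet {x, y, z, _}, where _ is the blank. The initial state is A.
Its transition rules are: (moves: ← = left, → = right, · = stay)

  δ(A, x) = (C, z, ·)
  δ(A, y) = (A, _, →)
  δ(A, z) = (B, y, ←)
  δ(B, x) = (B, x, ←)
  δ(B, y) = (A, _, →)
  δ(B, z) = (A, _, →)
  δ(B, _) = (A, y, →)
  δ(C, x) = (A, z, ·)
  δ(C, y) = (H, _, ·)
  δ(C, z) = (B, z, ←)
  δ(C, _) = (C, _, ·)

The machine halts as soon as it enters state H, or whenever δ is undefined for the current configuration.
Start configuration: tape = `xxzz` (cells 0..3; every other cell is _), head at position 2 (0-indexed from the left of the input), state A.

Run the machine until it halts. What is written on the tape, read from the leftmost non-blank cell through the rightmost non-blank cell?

y__y

A | _xx[z]z_   read z → write y, move ←, go to B
B | _x[x]yz_   read x → write x, move ←, go to B
B | _[x]xyz_   read x → write x, move ←, go to B
B | [_]xxyz_   read _ → write y, move →, go to A
A | y[x]xyz_   read x → write z, move ·, go to C
C | y[z]xyz_   read z → write z, move ←, go to B
B | [y]zxyz_   read y → write _, move →, go to A
A | _[z]xyz_   read z → write y, move ←, go to B
B | [_]yxyz_   read _ → write y, move →, go to A
A | y[y]xyz_   read y → write _, move →, go to A
A | y_[x]yz_   read x → write z, move ·, go to C
C | y_[z]yz_   read z → write z, move ←, go to B
B | y[_]zyz_   read _ → write y, move →, go to A
A | yy[z]yz_   read z → write y, move ←, go to B
B | y[y]yyz_   read y → write _, move →, go to A
A | y_[y]yz_   read y → write _, move →, go to A
A | y__[y]z_   read y → write _, move →, go to A
A | y___[z]_   read z → write y, move ←, go to B
B | y__[_]y_   read _ → write y, move →, go to A
A | y__y[y]_   read y → write _, move →, go to A
A | y__y_[_]
The non-blank tape span at halt is y__y.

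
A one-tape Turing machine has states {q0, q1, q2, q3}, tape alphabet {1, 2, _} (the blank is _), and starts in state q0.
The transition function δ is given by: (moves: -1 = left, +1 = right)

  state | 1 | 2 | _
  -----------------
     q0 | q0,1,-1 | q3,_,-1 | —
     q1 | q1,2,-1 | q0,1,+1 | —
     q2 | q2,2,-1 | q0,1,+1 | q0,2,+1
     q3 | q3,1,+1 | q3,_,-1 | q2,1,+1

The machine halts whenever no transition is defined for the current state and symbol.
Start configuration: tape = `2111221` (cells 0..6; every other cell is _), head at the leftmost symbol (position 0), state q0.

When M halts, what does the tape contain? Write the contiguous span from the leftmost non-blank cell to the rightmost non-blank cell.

12_2211221

q0 | ___[2]111221   read 2 → write _, move -1, go to q3
q3 | __[_]_111221   read _ → write 1, move +1, go to q2
q2 | __1[_]111221   read _ → write 2, move +1, go to q0
q0 | __12[1]11221   read 1 → write 1, move -1, go to q0
q0 | __1[2]111221   read 2 → write _, move -1, go to q3
q3 | __[1]_111221   read 1 → write 1, move +1, go to q3
q3 | __1[_]111221   read _ → write 1, move +1, go to q2
q2 | __11[1]11221   read 1 → write 2, move -1, go to q2
q2 | __1[1]211221   read 1 → write 2, move -1, go to q2
q2 | __[1]2211221   read 1 → write 2, move -1, go to q2
q2 | _[_]22211221   read _ → write 2, move +1, go to q0
q0 | _2[2]2211221   read 2 → write _, move -1, go to q3
q3 | _[2]_2211221   read 2 → write _, move -1, go to q3
q3 | [_]__2211221   read _ → write 1, move +1, go to q2
q2 | 1[_]_2211221   read _ → write 2, move +1, go to q0
q0 | 12[_]2211221
The non-blank tape span at halt is 12_2211221.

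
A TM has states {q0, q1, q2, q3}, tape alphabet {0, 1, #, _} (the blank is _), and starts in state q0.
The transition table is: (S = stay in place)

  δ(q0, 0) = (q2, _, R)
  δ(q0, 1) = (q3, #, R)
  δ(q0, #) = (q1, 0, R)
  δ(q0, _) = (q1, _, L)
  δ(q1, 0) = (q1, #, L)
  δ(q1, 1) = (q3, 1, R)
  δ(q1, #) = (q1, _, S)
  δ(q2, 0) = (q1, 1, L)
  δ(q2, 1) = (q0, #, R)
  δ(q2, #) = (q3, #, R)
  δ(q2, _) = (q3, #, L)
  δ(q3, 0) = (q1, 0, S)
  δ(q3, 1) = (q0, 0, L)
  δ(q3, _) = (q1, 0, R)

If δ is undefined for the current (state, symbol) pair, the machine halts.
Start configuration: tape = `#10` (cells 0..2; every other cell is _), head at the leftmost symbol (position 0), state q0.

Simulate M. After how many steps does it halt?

q0 | [#]10   read # → write 0, move R, go to q1
q1 | 0[1]0   read 1 → write 1, move R, go to q3
q3 | 01[0]   read 0 → write 0, move S, go to q1
q1 | 01[0]   read 0 → write #, move L, go to q1
q1 | 0[1]#   read 1 → write 1, move R, go to q3
q3 | 01[#]
M halts after 5 transitions.

5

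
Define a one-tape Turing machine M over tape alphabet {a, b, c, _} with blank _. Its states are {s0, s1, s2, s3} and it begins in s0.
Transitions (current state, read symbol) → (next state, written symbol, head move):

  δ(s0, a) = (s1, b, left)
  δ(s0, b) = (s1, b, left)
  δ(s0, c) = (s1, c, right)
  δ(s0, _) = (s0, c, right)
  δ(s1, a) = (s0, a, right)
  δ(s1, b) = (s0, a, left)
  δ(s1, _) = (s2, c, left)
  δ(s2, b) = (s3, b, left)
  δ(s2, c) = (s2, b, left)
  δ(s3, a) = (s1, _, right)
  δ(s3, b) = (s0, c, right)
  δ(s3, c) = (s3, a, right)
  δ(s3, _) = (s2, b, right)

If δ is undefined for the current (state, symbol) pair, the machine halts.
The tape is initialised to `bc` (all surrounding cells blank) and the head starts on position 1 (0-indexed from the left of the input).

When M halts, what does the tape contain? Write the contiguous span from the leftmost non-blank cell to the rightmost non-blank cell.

state=s0 head=1 tape=_b[c]_   (s0,c)→(s1,c,right)
state=s1 head=2 tape=_bc[_]   (s1,_)→(s2,c,left)
state=s2 head=1 tape=_b[c]c   (s2,c)→(s2,b,left)
state=s2 head=0 tape=_[b]bc   (s2,b)→(s3,b,left)
state=s3 head=-1 tape=[_]bbc   (s3,_)→(s2,b,right)
state=s2 head=0 tape=b[b]bc   (s2,b)→(s3,b,left)
state=s3 head=-1 tape=[b]bbc   (s3,b)→(s0,c,right)
state=s0 head=0 tape=c[b]bc   (s0,b)→(s1,b,left)
state=s1 head=-1 tape=[c]bbc
The non-blank tape span at halt is cbbc.

cbbc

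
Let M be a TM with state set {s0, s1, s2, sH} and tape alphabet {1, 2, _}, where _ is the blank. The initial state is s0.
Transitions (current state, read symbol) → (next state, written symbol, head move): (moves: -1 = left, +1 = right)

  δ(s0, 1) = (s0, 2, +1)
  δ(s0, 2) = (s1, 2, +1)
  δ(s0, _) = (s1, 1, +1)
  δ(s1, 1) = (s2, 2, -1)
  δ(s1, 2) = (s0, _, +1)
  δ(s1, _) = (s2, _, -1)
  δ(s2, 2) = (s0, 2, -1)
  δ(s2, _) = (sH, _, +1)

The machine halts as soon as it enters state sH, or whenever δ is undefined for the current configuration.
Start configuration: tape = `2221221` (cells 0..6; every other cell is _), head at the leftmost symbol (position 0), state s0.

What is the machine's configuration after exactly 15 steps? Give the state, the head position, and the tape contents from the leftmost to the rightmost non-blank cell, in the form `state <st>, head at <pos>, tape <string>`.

state=s0 head=0 tape=[2]221221_   (s0,2)→(s1,2,+1)
state=s1 head=1 tape=2[2]21221_   (s1,2)→(s0,_,+1)
state=s0 head=2 tape=2_[2]1221_   (s0,2)→(s1,2,+1)
state=s1 head=3 tape=2_2[1]221_   (s1,1)→(s2,2,-1)
state=s2 head=2 tape=2_[2]2221_   (s2,2)→(s0,2,-1)
state=s0 head=1 tape=2[_]22221_   (s0,_)→(s1,1,+1)
state=s1 head=2 tape=21[2]2221_   (s1,2)→(s0,_,+1)
state=s0 head=3 tape=21_[2]221_   (s0,2)→(s1,2,+1)
state=s1 head=4 tape=21_2[2]21_   (s1,2)→(s0,_,+1)
state=s0 head=5 tape=21_2_[2]1_   (s0,2)→(s1,2,+1)
state=s1 head=6 tape=21_2_2[1]_   (s1,1)→(s2,2,-1)
state=s2 head=5 tape=21_2_[2]2_   (s2,2)→(s0,2,-1)
state=s0 head=4 tape=21_2[_]22_   (s0,_)→(s1,1,+1)
state=s1 head=5 tape=21_21[2]2_   (s1,2)→(s0,_,+1)
state=s0 head=6 tape=21_21_[2]_   (s0,2)→(s1,2,+1)
state=s1 head=7 tape=21_21_2[_]
After 15 steps: state s1, head at 7, tape 21_21_2.

state s1, head at 7, tape 21_21_2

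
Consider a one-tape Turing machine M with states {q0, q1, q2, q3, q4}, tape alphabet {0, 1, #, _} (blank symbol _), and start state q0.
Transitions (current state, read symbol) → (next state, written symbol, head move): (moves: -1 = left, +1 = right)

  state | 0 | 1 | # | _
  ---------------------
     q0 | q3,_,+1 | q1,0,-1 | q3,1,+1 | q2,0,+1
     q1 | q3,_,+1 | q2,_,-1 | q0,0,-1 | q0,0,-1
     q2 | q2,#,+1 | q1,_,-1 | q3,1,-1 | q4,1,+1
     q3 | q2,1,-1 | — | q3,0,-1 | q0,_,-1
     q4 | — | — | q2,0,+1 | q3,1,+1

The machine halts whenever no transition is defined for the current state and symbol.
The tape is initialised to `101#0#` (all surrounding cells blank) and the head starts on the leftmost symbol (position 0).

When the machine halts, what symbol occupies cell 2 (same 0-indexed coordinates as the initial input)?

q0 | __[1]01#0#   read 1 → write 0, move -1, go to q1
q1 | _[_]001#0#   read _ → write 0, move -1, go to q0
q0 | [_]0001#0#   read _ → write 0, move +1, go to q2
q2 | 0[0]001#0#   read 0 → write #, move +1, go to q2
q2 | 0#[0]01#0#   read 0 → write #, move +1, go to q2
q2 | 0##[0]1#0#   read 0 → write #, move +1, go to q2
q2 | 0###[1]#0#   read 1 → write _, move -1, go to q1
q1 | 0##[#]_#0#   read # → write 0, move -1, go to q0
q0 | 0#[#]0_#0#   read # → write 1, move +1, go to q3
q3 | 0#1[0]_#0#   read 0 → write 1, move -1, go to q2
q2 | 0#[1]1_#0#   read 1 → write _, move -1, go to q1
q1 | 0[#]_1_#0#   read # → write 0, move -1, go to q0
q0 | [0]0_1_#0#   read 0 → write _, move +1, go to q3
q3 | _[0]_1_#0#   read 0 → write 1, move -1, go to q2
q2 | [_]1_1_#0#   read _ → write 1, move +1, go to q4
q4 | 1[1]_1_#0#
Cell 2 holds _ when M halts.

_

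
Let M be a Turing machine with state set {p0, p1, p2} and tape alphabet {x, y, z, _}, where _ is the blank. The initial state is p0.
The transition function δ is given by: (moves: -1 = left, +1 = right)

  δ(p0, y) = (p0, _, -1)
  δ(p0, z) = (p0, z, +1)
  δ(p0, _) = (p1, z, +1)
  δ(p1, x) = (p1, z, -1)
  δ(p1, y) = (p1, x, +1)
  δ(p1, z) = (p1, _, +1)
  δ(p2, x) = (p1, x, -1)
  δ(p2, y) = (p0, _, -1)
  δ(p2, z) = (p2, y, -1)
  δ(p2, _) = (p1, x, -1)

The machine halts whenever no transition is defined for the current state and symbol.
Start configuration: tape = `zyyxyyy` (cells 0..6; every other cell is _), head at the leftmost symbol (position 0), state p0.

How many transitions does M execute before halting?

13

p0 | [z]yyxyyy_   read z → write z, move +1, go to p0
p0 | z[y]yxyyy_   read y → write _, move -1, go to p0
p0 | [z]_yxyyy_   read z → write z, move +1, go to p0
p0 | z[_]yxyyy_   read _ → write z, move +1, go to p1
p1 | zz[y]xyyy_   read y → write x, move +1, go to p1
p1 | zzx[x]yyy_   read x → write z, move -1, go to p1
p1 | zz[x]zyyy_   read x → write z, move -1, go to p1
p1 | z[z]zzyyy_   read z → write _, move +1, go to p1
p1 | z_[z]zyyy_   read z → write _, move +1, go to p1
p1 | z__[z]yyy_   read z → write _, move +1, go to p1
p1 | z___[y]yy_   read y → write x, move +1, go to p1
p1 | z___x[y]y_   read y → write x, move +1, go to p1
p1 | z___xx[y]_   read y → write x, move +1, go to p1
p1 | z___xxx[_]
M halts after 13 transitions.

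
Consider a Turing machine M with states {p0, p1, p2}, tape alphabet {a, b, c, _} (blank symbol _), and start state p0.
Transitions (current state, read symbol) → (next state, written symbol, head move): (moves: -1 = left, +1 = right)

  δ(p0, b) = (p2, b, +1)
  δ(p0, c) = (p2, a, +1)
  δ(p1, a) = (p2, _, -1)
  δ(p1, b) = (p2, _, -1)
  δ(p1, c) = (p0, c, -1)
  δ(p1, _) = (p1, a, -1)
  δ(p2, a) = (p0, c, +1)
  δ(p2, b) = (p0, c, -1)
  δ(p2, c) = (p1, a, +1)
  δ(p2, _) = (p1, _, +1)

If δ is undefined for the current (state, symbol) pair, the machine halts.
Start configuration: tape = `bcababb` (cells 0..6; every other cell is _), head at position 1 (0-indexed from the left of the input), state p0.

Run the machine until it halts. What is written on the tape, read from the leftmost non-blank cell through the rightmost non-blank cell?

bacbc_aa

p0 | b[c]ababb_   read c → write a, move +1, go to p2
p2 | ba[a]babb_   read a → write c, move +1, go to p0
p0 | bac[b]abb_   read b → write b, move +1, go to p2
p2 | bacb[a]bb_   read a → write c, move +1, go to p0
p0 | bacbc[b]b_   read b → write b, move +1, go to p2
p2 | bacbcb[b]_   read b → write c, move -1, go to p0
p0 | bacbc[b]c_   read b → write b, move +1, go to p2
p2 | bacbcb[c]_   read c → write a, move +1, go to p1
p1 | bacbcba[_]   read _ → write a, move -1, go to p1
p1 | bacbcb[a]a   read a → write _, move -1, go to p2
p2 | bacbc[b]_a   read b → write c, move -1, go to p0
p0 | bacb[c]c_a   read c → write a, move +1, go to p2
p2 | bacba[c]_a   read c → write a, move +1, go to p1
p1 | bacbaa[_]a   read _ → write a, move -1, go to p1
p1 | bacba[a]aa   read a → write _, move -1, go to p2
p2 | bacb[a]_aa   read a → write c, move +1, go to p0
p0 | bacbc[_]aa
The non-blank tape span at halt is bacbc_aa.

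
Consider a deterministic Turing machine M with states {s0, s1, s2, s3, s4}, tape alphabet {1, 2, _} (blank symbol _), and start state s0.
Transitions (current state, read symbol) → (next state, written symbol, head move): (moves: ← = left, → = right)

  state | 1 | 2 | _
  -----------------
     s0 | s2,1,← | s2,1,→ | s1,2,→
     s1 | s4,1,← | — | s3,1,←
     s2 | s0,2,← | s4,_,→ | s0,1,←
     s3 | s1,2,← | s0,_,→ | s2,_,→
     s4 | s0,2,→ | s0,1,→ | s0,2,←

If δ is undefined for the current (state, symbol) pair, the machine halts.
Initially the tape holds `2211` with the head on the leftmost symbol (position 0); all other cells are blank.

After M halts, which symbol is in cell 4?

state=s0 head=0 tape=___[2]211__   (s0,2)→(s2,1,→)
state=s2 head=1 tape=___1[2]11__   (s2,2)→(s4,_,→)
state=s4 head=2 tape=___1_[1]1__   (s4,1)→(s0,2,→)
state=s0 head=3 tape=___1_2[1]__   (s0,1)→(s2,1,←)
state=s2 head=2 tape=___1_[2]1__   (s2,2)→(s4,_,→)
state=s4 head=3 tape=___1__[1]__   (s4,1)→(s0,2,→)
state=s0 head=4 tape=___1__2[_]_   (s0,_)→(s1,2,→)
state=s1 head=5 tape=___1__22[_]   (s1,_)→(s3,1,←)
state=s3 head=4 tape=___1__2[2]1   (s3,2)→(s0,_,→)
state=s0 head=5 tape=___1__2_[1]   (s0,1)→(s2,1,←)
state=s2 head=4 tape=___1__2[_]1   (s2,_)→(s0,1,←)
state=s0 head=3 tape=___1__[2]11   (s0,2)→(s2,1,→)
state=s2 head=4 tape=___1__1[1]1   (s2,1)→(s0,2,←)
state=s0 head=3 tape=___1__[1]21   (s0,1)→(s2,1,←)
state=s2 head=2 tape=___1_[_]121   (s2,_)→(s0,1,←)
state=s0 head=1 tape=___1[_]1121   (s0,_)→(s1,2,→)
state=s1 head=2 tape=___12[1]121   (s1,1)→(s4,1,←)
state=s4 head=1 tape=___1[2]1121   (s4,2)→(s0,1,→)
state=s0 head=2 tape=___11[1]121   (s0,1)→(s2,1,←)
state=s2 head=1 tape=___1[1]1121   (s2,1)→(s0,2,←)
state=s0 head=0 tape=___[1]21121   (s0,1)→(s2,1,←)
state=s2 head=-1 tape=__[_]121121   (s2,_)→(s0,1,←)
state=s0 head=-2 tape=_[_]1121121   (s0,_)→(s1,2,→)
state=s1 head=-1 tape=_2[1]121121   (s1,1)→(s4,1,←)
state=s4 head=-2 tape=_[2]1121121   (s4,2)→(s0,1,→)
state=s0 head=-1 tape=_1[1]121121   (s0,1)→(s2,1,←)
state=s2 head=-2 tape=_[1]1121121   (s2,1)→(s0,2,←)
state=s0 head=-3 tape=[_]21121121   (s0,_)→(s1,2,→)
state=s1 head=-2 tape=2[2]1121121
Cell 4 holds 2 when M halts.

2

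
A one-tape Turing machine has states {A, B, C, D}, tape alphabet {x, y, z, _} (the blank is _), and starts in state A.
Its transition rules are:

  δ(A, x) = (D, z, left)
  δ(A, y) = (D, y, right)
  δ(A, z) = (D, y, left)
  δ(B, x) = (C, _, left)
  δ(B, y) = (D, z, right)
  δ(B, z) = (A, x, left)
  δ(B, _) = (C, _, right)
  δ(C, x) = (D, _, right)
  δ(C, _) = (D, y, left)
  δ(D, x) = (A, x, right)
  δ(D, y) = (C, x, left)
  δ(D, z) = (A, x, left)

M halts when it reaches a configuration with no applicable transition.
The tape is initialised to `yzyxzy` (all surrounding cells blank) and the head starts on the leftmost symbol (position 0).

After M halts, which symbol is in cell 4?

A | [y]zyxzy   read y → write y, move right, go to D
D | y[z]yxzy   read z → write x, move left, go to A
A | [y]xyxzy   read y → write y, move right, go to D
D | y[x]yxzy   read x → write x, move right, go to A
A | yx[y]xzy   read y → write y, move right, go to D
D | yxy[x]zy   read x → write x, move right, go to A
A | yxyx[z]y   read z → write y, move left, go to D
D | yxy[x]yy   read x → write x, move right, go to A
A | yxyx[y]y   read y → write y, move right, go to D
D | yxyxy[y]   read y → write x, move left, go to C
C | yxyx[y]x
Cell 4 holds y when M halts.

y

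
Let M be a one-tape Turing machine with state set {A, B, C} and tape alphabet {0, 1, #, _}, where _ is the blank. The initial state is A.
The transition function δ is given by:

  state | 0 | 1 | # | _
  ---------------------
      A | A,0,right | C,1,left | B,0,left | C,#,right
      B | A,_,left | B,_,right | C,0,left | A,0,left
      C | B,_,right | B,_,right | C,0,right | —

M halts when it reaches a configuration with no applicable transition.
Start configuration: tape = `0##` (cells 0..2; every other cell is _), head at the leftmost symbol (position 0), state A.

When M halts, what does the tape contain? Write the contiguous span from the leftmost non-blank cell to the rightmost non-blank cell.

#_0#

state=A head=0 tape=_[0]##   (A,0)→(A,0,right)
state=A head=1 tape=_0[#]#   (A,#)→(B,0,left)
state=B head=0 tape=_[0]0#   (B,0)→(A,_,left)
state=A head=-1 tape=[_]_0#   (A,_)→(C,#,right)
state=C head=0 tape=#[_]0#
The non-blank tape span at halt is #_0#.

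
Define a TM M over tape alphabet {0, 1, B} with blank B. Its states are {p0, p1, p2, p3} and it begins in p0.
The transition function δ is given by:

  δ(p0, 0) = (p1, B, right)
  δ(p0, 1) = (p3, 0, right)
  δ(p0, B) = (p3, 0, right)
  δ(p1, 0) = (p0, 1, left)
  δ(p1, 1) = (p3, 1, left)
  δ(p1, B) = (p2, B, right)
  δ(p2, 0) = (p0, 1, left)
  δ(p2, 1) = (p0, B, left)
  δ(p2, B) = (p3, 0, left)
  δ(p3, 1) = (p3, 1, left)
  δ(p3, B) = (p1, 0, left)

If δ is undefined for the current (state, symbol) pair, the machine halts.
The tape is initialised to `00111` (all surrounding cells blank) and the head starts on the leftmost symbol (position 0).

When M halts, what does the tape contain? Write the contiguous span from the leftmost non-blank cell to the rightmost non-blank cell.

01111

state=p0 head=0 tape=[0]0111   (p0,0)→(p1,B,right)
state=p1 head=1 tape=B[0]111   (p1,0)→(p0,1,left)
state=p0 head=0 tape=[B]1111   (p0,B)→(p3,0,right)
state=p3 head=1 tape=0[1]111   (p3,1)→(p3,1,left)
state=p3 head=0 tape=[0]1111
The non-blank tape span at halt is 01111.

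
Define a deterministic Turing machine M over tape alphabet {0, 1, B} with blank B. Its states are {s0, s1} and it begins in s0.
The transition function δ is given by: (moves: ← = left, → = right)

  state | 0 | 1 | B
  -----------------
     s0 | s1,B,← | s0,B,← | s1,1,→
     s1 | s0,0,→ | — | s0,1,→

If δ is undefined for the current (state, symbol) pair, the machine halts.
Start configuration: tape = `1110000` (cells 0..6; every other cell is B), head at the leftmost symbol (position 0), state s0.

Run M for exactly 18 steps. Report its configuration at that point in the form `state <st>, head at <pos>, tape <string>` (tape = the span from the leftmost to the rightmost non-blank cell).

state s1, head at 0, tape 111BBB0000

s0 | BBB[1]110000   read 1 → write B, move ←, go to s0
s0 | BB[B]B110000   read B → write 1, move →, go to s1
s1 | BB1[B]110000   read B → write 1, move →, go to s0
s0 | BB11[1]10000   read 1 → write B, move ←, go to s0
s0 | BB1[1]B10000   read 1 → write B, move ←, go to s0
s0 | BB[1]BB10000   read 1 → write B, move ←, go to s0
s0 | B[B]BBB10000   read B → write 1, move →, go to s1
s1 | B1[B]BB10000   read B → write 1, move →, go to s0
s0 | B11[B]B10000   read B → write 1, move →, go to s1
s1 | B111[B]10000   read B → write 1, move →, go to s0
s0 | B1111[1]0000   read 1 → write B, move ←, go to s0
s0 | B111[1]B0000   read 1 → write B, move ←, go to s0
s0 | B11[1]BB0000   read 1 → write B, move ←, go to s0
s0 | B1[1]BBB0000   read 1 → write B, move ←, go to s0
s0 | B[1]BBBB0000   read 1 → write B, move ←, go to s0
s0 | [B]BBBBB0000   read B → write 1, move →, go to s1
s1 | 1[B]BBBB0000   read B → write 1, move →, go to s0
s0 | 11[B]BBB0000   read B → write 1, move →, go to s1
s1 | 111[B]BB0000
After 18 steps: state s1, head at 0, tape 111BBB0000.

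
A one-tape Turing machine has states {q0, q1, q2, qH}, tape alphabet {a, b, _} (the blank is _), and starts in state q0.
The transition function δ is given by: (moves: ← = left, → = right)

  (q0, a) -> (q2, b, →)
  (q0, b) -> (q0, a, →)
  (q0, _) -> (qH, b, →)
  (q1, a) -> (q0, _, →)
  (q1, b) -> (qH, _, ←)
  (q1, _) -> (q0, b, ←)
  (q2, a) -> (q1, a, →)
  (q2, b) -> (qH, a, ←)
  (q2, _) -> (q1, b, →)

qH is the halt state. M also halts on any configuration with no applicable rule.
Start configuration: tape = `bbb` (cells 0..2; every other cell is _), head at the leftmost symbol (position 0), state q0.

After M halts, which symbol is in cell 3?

state=q0 head=0 tape=[b]bb__   (q0,b)→(q0,a,→)
state=q0 head=1 tape=a[b]b__   (q0,b)→(q0,a,→)
state=q0 head=2 tape=aa[b]__   (q0,b)→(q0,a,→)
state=q0 head=3 tape=aaa[_]_   (q0,_)→(qH,b,→)
state=qH head=4 tape=aaab[_]
Cell 3 holds b when M halts.

b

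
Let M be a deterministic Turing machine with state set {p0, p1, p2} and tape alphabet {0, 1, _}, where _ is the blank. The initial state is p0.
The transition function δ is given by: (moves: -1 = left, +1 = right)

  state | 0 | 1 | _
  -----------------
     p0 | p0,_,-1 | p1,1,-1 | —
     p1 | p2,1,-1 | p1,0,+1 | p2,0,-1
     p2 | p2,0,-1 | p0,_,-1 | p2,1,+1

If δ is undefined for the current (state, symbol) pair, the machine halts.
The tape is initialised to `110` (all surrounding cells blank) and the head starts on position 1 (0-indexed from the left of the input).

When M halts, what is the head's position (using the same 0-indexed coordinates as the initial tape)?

-2

state=p0 head=1 tape=__1[1]0   (p0,1)→(p1,1,-1)
state=p1 head=0 tape=__[1]10   (p1,1)→(p1,0,+1)
state=p1 head=1 tape=__0[1]0   (p1,1)→(p1,0,+1)
state=p1 head=2 tape=__00[0]   (p1,0)→(p2,1,-1)
state=p2 head=1 tape=__0[0]1   (p2,0)→(p2,0,-1)
state=p2 head=0 tape=__[0]01   (p2,0)→(p2,0,-1)
state=p2 head=-1 tape=_[_]001   (p2,_)→(p2,1,+1)
state=p2 head=0 tape=_1[0]01   (p2,0)→(p2,0,-1)
state=p2 head=-1 tape=_[1]001   (p2,1)→(p0,_,-1)
state=p0 head=-2 tape=[_]_001
At halt the head is at cell -2.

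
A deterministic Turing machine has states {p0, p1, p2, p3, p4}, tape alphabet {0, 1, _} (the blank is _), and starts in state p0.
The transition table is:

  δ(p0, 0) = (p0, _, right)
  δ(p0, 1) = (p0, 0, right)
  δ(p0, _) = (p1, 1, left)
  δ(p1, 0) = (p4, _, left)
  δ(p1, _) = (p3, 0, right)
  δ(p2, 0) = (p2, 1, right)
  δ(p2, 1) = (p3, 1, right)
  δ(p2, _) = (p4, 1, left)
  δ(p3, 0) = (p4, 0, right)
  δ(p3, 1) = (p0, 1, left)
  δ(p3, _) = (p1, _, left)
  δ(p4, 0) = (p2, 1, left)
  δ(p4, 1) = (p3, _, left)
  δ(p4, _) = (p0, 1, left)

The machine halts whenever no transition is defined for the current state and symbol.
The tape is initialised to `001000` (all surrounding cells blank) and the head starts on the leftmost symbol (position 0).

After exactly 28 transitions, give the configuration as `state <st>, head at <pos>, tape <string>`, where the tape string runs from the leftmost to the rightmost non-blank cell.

state p1, head at -2, tape 111111_11

p0 | __[0]01000__   read 0 → write _, move right, go to p0
p0 | ___[0]1000__   read 0 → write _, move right, go to p0
p0 | ____[1]000__   read 1 → write 0, move right, go to p0
p0 | ____0[0]00__   read 0 → write _, move right, go to p0
p0 | ____0_[0]0__   read 0 → write _, move right, go to p0
p0 | ____0__[0]__   read 0 → write _, move right, go to p0
p0 | ____0___[_]_   read _ → write 1, move left, go to p1
p1 | ____0__[_]1_   read _ → write 0, move right, go to p3
p3 | ____0__0[1]_   read 1 → write 1, move left, go to p0
p0 | ____0__[0]1_   read 0 → write _, move right, go to p0
p0 | ____0___[1]_   read 1 → write 0, move right, go to p0
p0 | ____0___0[_]   read _ → write 1, move left, go to p1
p1 | ____0___[0]1   read 0 → write _, move left, go to p4
p4 | ____0__[_]_1   read _ → write 1, move left, go to p0
p0 | ____0_[_]1_1   read _ → write 1, move left, go to p1
p1 | ____0[_]11_1   read _ → write 0, move right, go to p3
p3 | ____00[1]1_1   read 1 → write 1, move left, go to p0
p0 | ____0[0]11_1   read 0 → write _, move right, go to p0
p0 | ____0_[1]1_1   read 1 → write 0, move right, go to p0
p0 | ____0_0[1]_1   read 1 → write 0, move right, go to p0
p0 | ____0_00[_]1   read _ → write 1, move left, go to p1
p1 | ____0_0[0]11   read 0 → write _, move left, go to p4
p4 | ____0_[0]_11   read 0 → write 1, move left, go to p2
p2 | ____0[_]1_11   read _ → write 1, move left, go to p4
p4 | ____[0]11_11   read 0 → write 1, move left, go to p2
p2 | ___[_]111_11   read _ → write 1, move left, go to p4
p4 | __[_]1111_11   read _ → write 1, move left, go to p0
p0 | _[_]11111_11   read _ → write 1, move left, go to p1
p1 | [_]111111_11
After 28 steps: state p1, head at -2, tape 111111_11.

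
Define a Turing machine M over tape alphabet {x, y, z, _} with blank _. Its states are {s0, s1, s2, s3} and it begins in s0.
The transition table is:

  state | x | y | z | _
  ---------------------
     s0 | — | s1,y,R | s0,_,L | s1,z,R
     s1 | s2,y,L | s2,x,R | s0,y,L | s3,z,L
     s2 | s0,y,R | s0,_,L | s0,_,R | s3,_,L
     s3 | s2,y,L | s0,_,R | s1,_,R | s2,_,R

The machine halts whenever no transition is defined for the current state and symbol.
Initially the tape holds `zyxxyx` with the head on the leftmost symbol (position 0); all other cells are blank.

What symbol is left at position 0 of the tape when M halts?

x

state=s0 head=0 tape=_[z]yxxyx   (s0,z)→(s0,_,L)
state=s0 head=-1 tape=[_]_yxxyx   (s0,_)→(s1,z,R)
state=s1 head=0 tape=z[_]yxxyx   (s1,_)→(s3,z,L)
state=s3 head=-1 tape=[z]zyxxyx   (s3,z)→(s1,_,R)
state=s1 head=0 tape=_[z]yxxyx   (s1,z)→(s0,y,L)
state=s0 head=-1 tape=[_]yyxxyx   (s0,_)→(s1,z,R)
state=s1 head=0 tape=z[y]yxxyx   (s1,y)→(s2,x,R)
state=s2 head=1 tape=zx[y]xxyx   (s2,y)→(s0,_,L)
state=s0 head=0 tape=z[x]_xxyx
Cell 0 holds x when M halts.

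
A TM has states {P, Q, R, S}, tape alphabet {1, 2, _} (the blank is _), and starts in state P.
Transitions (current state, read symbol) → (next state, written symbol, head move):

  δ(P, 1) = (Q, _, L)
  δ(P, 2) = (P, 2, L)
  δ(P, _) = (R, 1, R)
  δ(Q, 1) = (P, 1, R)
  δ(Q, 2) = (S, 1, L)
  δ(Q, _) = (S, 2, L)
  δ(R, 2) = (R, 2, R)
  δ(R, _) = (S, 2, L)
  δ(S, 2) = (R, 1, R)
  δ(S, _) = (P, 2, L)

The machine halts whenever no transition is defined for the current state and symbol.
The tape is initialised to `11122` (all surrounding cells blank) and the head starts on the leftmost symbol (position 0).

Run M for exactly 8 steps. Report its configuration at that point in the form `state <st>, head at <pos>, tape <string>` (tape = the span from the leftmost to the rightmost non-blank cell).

state=P head=0 tape=___[1]1122   (P,1)→(Q,_,L)
state=Q head=-1 tape=__[_]_1122   (Q,_)→(S,2,L)
state=S head=-2 tape=_[_]2_1122   (S,_)→(P,2,L)
state=P head=-3 tape=[_]22_1122   (P,_)→(R,1,R)
state=R head=-2 tape=1[2]2_1122   (R,2)→(R,2,R)
state=R head=-1 tape=12[2]_1122   (R,2)→(R,2,R)
state=R head=0 tape=122[_]1122   (R,_)→(S,2,L)
state=S head=-1 tape=12[2]21122   (S,2)→(R,1,R)
state=R head=0 tape=121[2]1122
After 8 steps: state R, head at 0, tape 12121122.

state R, head at 0, tape 12121122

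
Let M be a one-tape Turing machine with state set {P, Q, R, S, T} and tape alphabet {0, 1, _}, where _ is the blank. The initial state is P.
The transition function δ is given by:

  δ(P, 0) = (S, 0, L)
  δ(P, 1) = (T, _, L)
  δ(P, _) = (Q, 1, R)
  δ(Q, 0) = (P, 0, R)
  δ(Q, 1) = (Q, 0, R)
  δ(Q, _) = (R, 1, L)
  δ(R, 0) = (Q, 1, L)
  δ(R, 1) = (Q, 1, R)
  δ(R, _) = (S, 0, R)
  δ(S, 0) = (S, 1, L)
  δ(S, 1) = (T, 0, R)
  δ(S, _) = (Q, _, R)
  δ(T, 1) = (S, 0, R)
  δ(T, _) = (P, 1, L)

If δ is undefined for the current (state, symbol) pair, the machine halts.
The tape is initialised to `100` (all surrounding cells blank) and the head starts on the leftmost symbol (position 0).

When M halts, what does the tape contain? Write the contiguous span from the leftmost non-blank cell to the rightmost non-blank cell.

0000000_1

P | ___[1]00____   read 1 → write _, move L, go to T
T | __[_]_00____   read _ → write 1, move L, go to P
P | _[_]1_00____   read _ → write 1, move R, go to Q
Q | _1[1]_00____   read 1 → write 0, move R, go to Q
Q | _10[_]00____   read _ → write 1, move L, go to R
R | _1[0]100____   read 0 → write 1, move L, go to Q
Q | _[1]1100____   read 1 → write 0, move R, go to Q
Q | _0[1]100____   read 1 → write 0, move R, go to Q
Q | _00[1]00____   read 1 → write 0, move R, go to Q
Q | _000[0]0____   read 0 → write 0, move R, go to P
P | _0000[0]____   read 0 → write 0, move L, go to S
S | _000[0]0____   read 0 → write 1, move L, go to S
S | _00[0]10____   read 0 → write 1, move L, go to S
S | _0[0]110____   read 0 → write 1, move L, go to S
S | _[0]1110____   read 0 → write 1, move L, go to S
S | [_]11110____   read _ → write _, move R, go to Q
Q | _[1]1110____   read 1 → write 0, move R, go to Q
Q | _0[1]110____   read 1 → write 0, move R, go to Q
Q | _00[1]10____   read 1 → write 0, move R, go to Q
Q | _000[1]0____   read 1 → write 0, move R, go to Q
Q | _0000[0]____   read 0 → write 0, move R, go to P
P | _00000[_]___   read _ → write 1, move R, go to Q
Q | _000001[_]__   read _ → write 1, move L, go to R
R | _00000[1]1__   read 1 → write 1, move R, go to Q
Q | _000001[1]__   read 1 → write 0, move R, go to Q
Q | _0000010[_]_   read _ → write 1, move L, go to R
R | _000001[0]1_   read 0 → write 1, move L, go to Q
Q | _00000[1]11_   read 1 → write 0, move R, go to Q
Q | _000000[1]1_   read 1 → write 0, move R, go to Q
Q | _0000000[1]_   read 1 → write 0, move R, go to Q
Q | _00000000[_]   read _ → write 1, move L, go to R
R | _0000000[0]1   read 0 → write 1, move L, go to Q
Q | _000000[0]11   read 0 → write 0, move R, go to P
P | _0000000[1]1   read 1 → write _, move L, go to T
T | _000000[0]_1
The non-blank tape span at halt is 0000000_1.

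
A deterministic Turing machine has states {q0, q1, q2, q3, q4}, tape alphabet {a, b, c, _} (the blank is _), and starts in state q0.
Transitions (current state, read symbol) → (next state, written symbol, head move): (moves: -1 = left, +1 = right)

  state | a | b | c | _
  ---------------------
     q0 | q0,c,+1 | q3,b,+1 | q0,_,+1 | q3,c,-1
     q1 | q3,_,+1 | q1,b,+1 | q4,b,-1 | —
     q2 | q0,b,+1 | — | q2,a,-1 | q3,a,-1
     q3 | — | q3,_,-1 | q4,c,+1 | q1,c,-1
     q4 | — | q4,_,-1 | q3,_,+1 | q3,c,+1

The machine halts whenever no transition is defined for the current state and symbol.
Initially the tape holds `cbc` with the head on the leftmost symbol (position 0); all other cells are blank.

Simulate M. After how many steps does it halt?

23

q0 | _[c]bc__   read c → write _, move +1, go to q0
q0 | __[b]c__   read b → write b, move +1, go to q3
q3 | __b[c]__   read c → write c, move +1, go to q4
q4 | __bc[_]_   read _ → write c, move +1, go to q3
q3 | __bcc[_]   read _ → write c, move -1, go to q1
q1 | __bc[c]c   read c → write b, move -1, go to q4
q4 | __b[c]bc   read c → write _, move +1, go to q3
q3 | __b_[b]c   read b → write _, move -1, go to q3
q3 | __b[_]_c   read _ → write c, move -1, go to q1
q1 | __[b]c_c   read b → write b, move +1, go to q1
q1 | __b[c]_c   read c → write b, move -1, go to q4
q4 | __[b]b_c   read b → write _, move -1, go to q4
q4 | _[_]_b_c   read _ → write c, move +1, go to q3
q3 | _c[_]b_c   read _ → write c, move -1, go to q1
q1 | _[c]cb_c   read c → write b, move -1, go to q4
q4 | [_]bcb_c   read _ → write c, move +1, go to q3
q3 | c[b]cb_c   read b → write _, move -1, go to q3
q3 | [c]_cb_c   read c → write c, move +1, go to q4
q4 | c[_]cb_c   read _ → write c, move +1, go to q3
q3 | cc[c]b_c   read c → write c, move +1, go to q4
q4 | ccc[b]_c   read b → write _, move -1, go to q4
q4 | cc[c]__c   read c → write _, move +1, go to q3
q3 | cc_[_]_c   read _ → write c, move -1, go to q1
q1 | cc[_]c_c
M halts after 23 transitions.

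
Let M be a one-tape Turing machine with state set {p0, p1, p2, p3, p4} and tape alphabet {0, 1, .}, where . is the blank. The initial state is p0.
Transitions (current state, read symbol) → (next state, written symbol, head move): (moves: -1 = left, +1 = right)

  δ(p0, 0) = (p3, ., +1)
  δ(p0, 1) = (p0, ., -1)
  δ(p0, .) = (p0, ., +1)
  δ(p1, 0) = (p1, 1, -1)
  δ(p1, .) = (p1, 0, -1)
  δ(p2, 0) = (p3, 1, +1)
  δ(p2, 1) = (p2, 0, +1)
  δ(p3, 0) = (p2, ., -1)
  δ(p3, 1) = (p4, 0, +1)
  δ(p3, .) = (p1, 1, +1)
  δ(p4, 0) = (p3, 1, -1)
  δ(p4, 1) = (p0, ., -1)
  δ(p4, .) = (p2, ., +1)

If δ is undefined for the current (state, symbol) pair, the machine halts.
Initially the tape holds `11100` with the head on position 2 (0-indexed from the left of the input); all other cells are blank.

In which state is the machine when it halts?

state=p0 head=2 tape=.11[1]00   (p0,1)→(p0,.,-1)
state=p0 head=1 tape=.1[1].00   (p0,1)→(p0,.,-1)
state=p0 head=0 tape=.[1]..00   (p0,1)→(p0,.,-1)
state=p0 head=-1 tape=[.]...00   (p0,.)→(p0,.,+1)
state=p0 head=0 tape=.[.]..00   (p0,.)→(p0,.,+1)
state=p0 head=1 tape=..[.].00   (p0,.)→(p0,.,+1)
state=p0 head=2 tape=...[.]00   (p0,.)→(p0,.,+1)
state=p0 head=3 tape=....[0]0   (p0,0)→(p3,.,+1)
state=p3 head=4 tape=.....[0]   (p3,0)→(p2,.,-1)
state=p2 head=3 tape=....[.].
No transition is defined for (p2, .); M halts in state p2.

p2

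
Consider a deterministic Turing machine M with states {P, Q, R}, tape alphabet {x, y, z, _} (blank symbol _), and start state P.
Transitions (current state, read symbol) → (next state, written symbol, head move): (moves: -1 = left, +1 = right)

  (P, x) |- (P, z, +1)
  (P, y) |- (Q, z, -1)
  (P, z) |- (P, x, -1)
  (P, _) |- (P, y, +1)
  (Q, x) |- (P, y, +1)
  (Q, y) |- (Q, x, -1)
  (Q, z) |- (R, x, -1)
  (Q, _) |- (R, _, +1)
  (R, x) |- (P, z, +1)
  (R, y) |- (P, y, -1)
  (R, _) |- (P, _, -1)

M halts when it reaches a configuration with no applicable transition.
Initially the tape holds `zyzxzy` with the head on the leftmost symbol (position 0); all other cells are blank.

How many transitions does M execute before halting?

P | ____[z]yzxzy   read z → write x, move -1, go to P
P | ___[_]xyzxzy   read _ → write y, move +1, go to P
P | ___y[x]yzxzy   read x → write z, move +1, go to P
P | ___yz[y]zxzy   read y → write z, move -1, go to Q
Q | ___y[z]zzxzy   read z → write x, move -1, go to R
R | ___[y]xzzxzy   read y → write y, move -1, go to P
P | __[_]yxzzxzy   read _ → write y, move +1, go to P
P | __y[y]xzzxzy   read y → write z, move -1, go to Q
Q | __[y]zxzzxzy   read y → write x, move -1, go to Q
Q | _[_]xzxzzxzy   read _ → write _, move +1, go to R
R | __[x]zxzzxzy   read x → write z, move +1, go to P
P | __z[z]xzzxzy   read z → write x, move -1, go to P
P | __[z]xxzzxzy   read z → write x, move -1, go to P
P | _[_]xxxzzxzy   read _ → write y, move +1, go to P
P | _y[x]xxzzxzy   read x → write z, move +1, go to P
P | _yz[x]xzzxzy   read x → write z, move +1, go to P
P | _yzz[x]zzxzy   read x → write z, move +1, go to P
P | _yzzz[z]zxzy   read z → write x, move -1, go to P
P | _yzz[z]xzxzy   read z → write x, move -1, go to P
P | _yz[z]xxzxzy   read z → write x, move -1, go to P
P | _y[z]xxxzxzy   read z → write x, move -1, go to P
P | _[y]xxxxzxzy   read y → write z, move -1, go to Q
Q | [_]zxxxxzxzy   read _ → write _, move +1, go to R
R | _[z]xxxxzxzy
M halts after 23 transitions.

23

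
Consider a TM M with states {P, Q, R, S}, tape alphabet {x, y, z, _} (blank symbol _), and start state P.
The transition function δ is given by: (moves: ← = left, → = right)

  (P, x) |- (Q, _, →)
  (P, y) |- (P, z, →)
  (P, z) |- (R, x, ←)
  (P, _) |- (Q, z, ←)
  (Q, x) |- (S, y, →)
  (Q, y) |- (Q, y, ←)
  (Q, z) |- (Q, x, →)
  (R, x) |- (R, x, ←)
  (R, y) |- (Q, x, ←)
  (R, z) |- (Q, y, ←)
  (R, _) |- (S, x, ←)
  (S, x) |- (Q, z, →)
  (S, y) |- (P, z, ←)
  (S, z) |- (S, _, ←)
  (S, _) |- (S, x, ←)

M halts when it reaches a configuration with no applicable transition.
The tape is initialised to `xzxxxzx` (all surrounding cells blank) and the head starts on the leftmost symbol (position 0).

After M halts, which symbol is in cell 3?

z

P | [x]zxxxzx   read x → write _, move →, go to Q
Q | _[z]xxxzx   read z → write x, move →, go to Q
Q | _x[x]xxzx   read x → write y, move →, go to S
S | _xy[x]xzx   read x → write z, move →, go to Q
Q | _xyz[x]zx   read x → write y, move →, go to S
S | _xyzy[z]x   read z → write _, move ←, go to S
S | _xyz[y]_x   read y → write z, move ←, go to P
P | _xy[z]z_x   read z → write x, move ←, go to R
R | _x[y]xz_x   read y → write x, move ←, go to Q
Q | _[x]xxz_x   read x → write y, move →, go to S
S | _y[x]xz_x   read x → write z, move →, go to Q
Q | _yz[x]z_x   read x → write y, move →, go to S
S | _yzy[z]_x   read z → write _, move ←, go to S
S | _yz[y]__x   read y → write z, move ←, go to P
P | _y[z]z__x   read z → write x, move ←, go to R
R | _[y]xz__x   read y → write x, move ←, go to Q
Q | [_]xxz__x
Cell 3 holds z when M halts.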